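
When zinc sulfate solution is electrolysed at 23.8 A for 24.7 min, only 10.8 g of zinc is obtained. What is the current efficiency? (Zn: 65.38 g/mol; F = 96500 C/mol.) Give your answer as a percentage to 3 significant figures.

Q = 23.8 × 1482 = 35270 C
n(e⁻) = 35270 / 96500 = 0.3655 mol
Zn²⁺ + 2e⁻ → Zn, so theoretical n(Zn) = 0.1828 mol → 11.95 g
Efficiency = 10.8 / 11.95 = 0.9038 = 90.4%

90.4%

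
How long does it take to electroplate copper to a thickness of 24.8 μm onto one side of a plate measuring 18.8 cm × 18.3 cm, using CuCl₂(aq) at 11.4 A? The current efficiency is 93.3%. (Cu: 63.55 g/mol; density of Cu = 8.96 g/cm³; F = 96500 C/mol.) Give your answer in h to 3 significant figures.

Plated area = 18.8 × 18.3 = 344.0 cm²
Volume = 344.0 × 24.8×10⁻⁴ cm = 0.8531 cm³
m(Cu) = 0.8531 × 8.96 = 7.644 g
n(Cu) = 7.644 / 63.55 = 0.1203 mol; n(e⁻) = 2 × 0.1203 = 0.2406 mol
Q = 0.2406 × 96500 / 0.933 = 24890 C
t = 24890 / 11.4 = 2183 s = 0.606 h

0.606 h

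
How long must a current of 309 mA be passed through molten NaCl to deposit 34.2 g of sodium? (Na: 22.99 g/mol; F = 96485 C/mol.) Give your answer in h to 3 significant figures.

n(Na) = 34.2 / 22.99 = 1.488 mol
Na⁺ + e⁻ → Na, so n(e⁻) = 1.488 mol
Q = 1.488 × 96485 = 1.436×10^5 C
t = Q / I = 1.436×10^5 / 0.309 = 4.647×10^5 s = 129 h

129 h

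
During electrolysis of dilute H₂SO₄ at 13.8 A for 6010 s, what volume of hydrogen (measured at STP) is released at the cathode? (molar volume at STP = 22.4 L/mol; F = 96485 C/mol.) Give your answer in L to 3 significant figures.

9.63 L

Q = It = 13.8 × 6010 = 82940 C
n(e⁻) = Q/F = 82940/96485 = 0.8596 mol
2H⁺ + 2e⁻ → H₂, so n(H₂) = 0.8596 / 2 = 0.4298 mol
V = 0.4298 × 22.4 = 9.628 L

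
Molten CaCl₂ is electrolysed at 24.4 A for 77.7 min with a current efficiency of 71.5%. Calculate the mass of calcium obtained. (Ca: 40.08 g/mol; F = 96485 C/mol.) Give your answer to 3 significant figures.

16.9 g

Q = 24.4 × 4662 = 1.138×10^5 C
n(e⁻) = 1.138×10^5 / 96485 = 1.179 mol
Ca²⁺ + 2e⁻ → Ca, so theoretical m(Ca) = 0.5895 × 40.08 = 23.63 g
Actual mass = 71.5% × 23.63 = 16.9 g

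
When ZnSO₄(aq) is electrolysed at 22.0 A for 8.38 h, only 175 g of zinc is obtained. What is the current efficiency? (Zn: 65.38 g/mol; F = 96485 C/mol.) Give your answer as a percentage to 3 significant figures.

Q = 22.0 × 30168 = 6.637×10^5 C
n(e⁻) = 6.637×10^5 / 96485 = 6.879 mol
Zn²⁺ + 2e⁻ → Zn, so theoretical n(Zn) = 3.440 mol → 224.9 g
Efficiency = 175 / 224.9 = 0.7781 = 77.8%

77.8%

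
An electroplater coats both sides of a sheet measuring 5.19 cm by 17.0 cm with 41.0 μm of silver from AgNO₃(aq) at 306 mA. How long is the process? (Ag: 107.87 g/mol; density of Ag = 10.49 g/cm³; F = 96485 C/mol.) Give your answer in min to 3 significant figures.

Plated area = 2 × 5.19 × 17.0 = 176.5 cm²
Volume = 176.5 × 41.0×10⁻⁴ cm = 0.7237 cm³
m(Ag) = 0.7237 × 10.49 = 7.592 g
n(Ag) = 7.592 / 107.87 = 0.07038 mol; n(e⁻) = 0.07038 mol
Q = 0.07038 × 96485 = 6791 C
t = 6791 / 0.306 = 22190 s = 370 min

370 min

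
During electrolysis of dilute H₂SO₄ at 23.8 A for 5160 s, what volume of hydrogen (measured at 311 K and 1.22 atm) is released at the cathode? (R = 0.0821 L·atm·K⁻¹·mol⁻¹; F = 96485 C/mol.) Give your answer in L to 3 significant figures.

Charge passed = 23.8 × 5160 = 1.228×10^5 C
n(e⁻) = 1.228×10^5 / 96485 = 1.273 mol
2H⁺ + 2e⁻ → H₂, so n(H₂) = 1.273 / 2 = 0.6365 mol
V = nRT/P = 0.6365 × 0.0821 × 311 / 1.22 = 13.32 L

13.3 L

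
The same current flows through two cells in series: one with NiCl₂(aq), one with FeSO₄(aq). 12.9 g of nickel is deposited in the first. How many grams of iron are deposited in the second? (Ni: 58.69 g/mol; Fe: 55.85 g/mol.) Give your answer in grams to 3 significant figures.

n(Ni) = 12.9 / 58.69 = 0.2198 mol
Ni²⁺ + 2e⁻ → Ni, so n(e⁻) = 2 × 0.2198 = 0.4396 mol
In series, the same 0.4396 mol of electrons flows through the second cell.
Fe²⁺ + 2e⁻ → Fe, so n(Fe) = 0.4396 / 2 = 0.2198 mol
m(Fe) = 0.2198 × 55.85 = 12.3 g

12.3 g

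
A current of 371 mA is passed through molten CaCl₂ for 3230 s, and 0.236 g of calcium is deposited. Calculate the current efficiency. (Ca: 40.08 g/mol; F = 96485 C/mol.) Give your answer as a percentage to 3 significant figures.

Q = 0.371 × 3230 = 1198 C
n(e⁻) = 1198 / 96485 = 0.01242 mol
Ca²⁺ + 2e⁻ → Ca, so theoretical n(Ca) = 0.006210 mol → 0.2489 g
Efficiency = 0.236 / 0.2489 = 0.9482 = 94.8%

94.8%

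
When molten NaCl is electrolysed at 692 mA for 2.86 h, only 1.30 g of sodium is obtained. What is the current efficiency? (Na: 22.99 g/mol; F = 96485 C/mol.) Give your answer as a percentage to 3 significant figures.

76.6%

Q = 0.692 × 10296 = 7125 C
n(e⁻) = 7125 / 96485 = 0.07385 mol
Na⁺ + e⁻ → Na, so theoretical n(Na) = 0.07385 mol → 1.698 g
Efficiency = 1.30 / 1.698 = 0.7656 = 76.6%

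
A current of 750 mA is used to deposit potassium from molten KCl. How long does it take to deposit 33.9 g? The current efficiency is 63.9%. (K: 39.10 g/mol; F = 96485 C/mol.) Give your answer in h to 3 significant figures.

48.5 h

n(K) = 33.9 / 39.10 = 0.8670 mol
K⁺ + e⁻ → K, so n(e⁻) = 0.8670 mol
Q = 0.8670 × 96485 / 0.639 = 1.309×10^5 C
t = Q / I = 1.309×10^5 / 0.750 = 1.745×10^5 s = 48.5 h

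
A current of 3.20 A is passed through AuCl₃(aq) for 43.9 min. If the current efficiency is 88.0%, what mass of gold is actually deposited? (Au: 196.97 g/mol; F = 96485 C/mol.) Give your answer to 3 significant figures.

5.05 g

Q = 3.20 × 2634 = 8429 C
n(e⁻) = 8429 / 96485 = 0.08736 mol
Au³⁺ + 3e⁻ → Au, so theoretical m(Au) = 0.02912 × 196.97 = 5.736 g
Actual mass = 88.0% × 5.736 = 5.05 g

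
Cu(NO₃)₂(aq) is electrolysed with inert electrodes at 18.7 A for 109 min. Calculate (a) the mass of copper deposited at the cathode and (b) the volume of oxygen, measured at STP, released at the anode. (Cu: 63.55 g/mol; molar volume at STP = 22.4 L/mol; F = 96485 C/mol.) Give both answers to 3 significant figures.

40.3 g Cu; 7.10 L O₂

Q = 18.7 × 6540 = 1.223×10^5 C; n(e⁻) = 1.223×10^5 / 96485 = 1.268 mol
Cathode: Cu²⁺ + 2e⁻ → Cu → n(Cu) = 1.268/2 = 0.6340 mol → 40.3 g
Anode: 2H₂O → O₂ + 4H⁺ + 4e⁻ → n(O₂) = 1.268/4 = 0.3170 mol → 7.10 L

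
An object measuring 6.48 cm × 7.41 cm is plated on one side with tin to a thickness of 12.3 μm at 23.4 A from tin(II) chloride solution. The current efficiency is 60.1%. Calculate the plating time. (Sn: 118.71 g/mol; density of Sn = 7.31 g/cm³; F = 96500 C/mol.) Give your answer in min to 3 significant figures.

Plated area = 6.48 × 7.41 = 48.02 cm²
Volume = 48.02 × 12.3×10⁻⁴ cm = 0.05906 cm³
m(Sn) = 0.05906 × 7.31 = 0.4317 g
n(Sn) = 0.4317 / 118.71 = 0.003637 mol; n(e⁻) = 2 × 0.003637 = 0.007274 mol
Q = 0.007274 × 96500 / 0.601 = 1168 C
t = 1168 / 23.4 = 49.91 s = 0.832 min

0.832 min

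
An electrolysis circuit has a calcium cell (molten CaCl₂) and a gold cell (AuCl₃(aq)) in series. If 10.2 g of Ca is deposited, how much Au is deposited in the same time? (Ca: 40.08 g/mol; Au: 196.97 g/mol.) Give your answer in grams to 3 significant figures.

33.4 g

n(Ca) = 10.2 / 40.08 = 0.2545 mol
Ca²⁺ + 2e⁻ → Ca, so n(e⁻) = 2 × 0.2545 = 0.5090 mol
Since the cells are in series, n(e⁻) in the Au cell is also 0.5090 mol.
Au³⁺ + 3e⁻ → Au, so n(Au) = 0.5090 / 3 = 0.1697 mol
m(Au) = 0.1697 × 196.97 = 33.4 g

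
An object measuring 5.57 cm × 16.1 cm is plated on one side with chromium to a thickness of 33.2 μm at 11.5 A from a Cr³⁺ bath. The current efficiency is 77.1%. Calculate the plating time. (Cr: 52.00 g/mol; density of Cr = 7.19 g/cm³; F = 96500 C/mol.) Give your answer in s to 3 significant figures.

1340 s

Plated area = 5.57 × 16.1 = 89.68 cm²
Volume = 89.68 × 33.2×10⁻⁴ cm = 0.2977 cm³
m(Cr) = 0.2977 × 7.19 = 2.140 g
n(Cr) = 2.140 / 52.00 = 0.04115 mol; n(e⁻) = 3 × 0.04115 = 0.1235 mol
Q = 0.1235 × 96500 / 0.771 = 15460 C
t = 15460 / 11.5 = 1344 s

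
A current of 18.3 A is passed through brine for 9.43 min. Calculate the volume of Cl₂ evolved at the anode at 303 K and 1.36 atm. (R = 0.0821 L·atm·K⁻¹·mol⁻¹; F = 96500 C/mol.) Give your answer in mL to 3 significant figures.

Charge passed = 18.3 × 565.8 = 10350 C
n(e⁻) = Q/F = 10350/96500 = 0.1073 mol
2Cl⁻ → Cl₂ + 2e⁻, so n(Cl₂) = 0.1073 / 2 = 0.05365 mol
V = nRT/P = 0.05365 × 0.0821 × 303 / 1.36 = 0.9813 L
= 981 mL

981 mL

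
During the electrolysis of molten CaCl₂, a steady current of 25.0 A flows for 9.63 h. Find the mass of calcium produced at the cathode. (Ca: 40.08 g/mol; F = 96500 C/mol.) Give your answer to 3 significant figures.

180 g

Q = It = 25.0 × 34668 = 8.667×10^5 C
n(e⁻) = Q/F = 8.667×10^5/96500 = 8.981 mol
Ca²⁺ + 2e⁻ → Ca, so n(Ca) = 8.981 / 2 = 4.491 mol
m = 4.491 × 40.08 = 180 g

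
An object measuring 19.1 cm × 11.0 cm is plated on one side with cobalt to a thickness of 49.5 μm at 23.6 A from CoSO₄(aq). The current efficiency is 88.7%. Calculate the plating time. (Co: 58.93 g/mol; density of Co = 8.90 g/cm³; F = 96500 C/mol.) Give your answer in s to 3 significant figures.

Plated area = 19.1 × 11.0 = 210.1 cm²
Volume = 210.1 × 49.5×10⁻⁴ cm = 1.040 cm³
m(Co) = 1.040 × 8.90 = 9.256 g
n(Co) = 9.256 / 58.93 = 0.1571 mol; n(e⁻) = 2 × 0.1571 = 0.3142 mol
Q = 0.3142 × 96500 / 0.887 = 34180 C
t = 34180 / 23.6 = 1448 s

1450 s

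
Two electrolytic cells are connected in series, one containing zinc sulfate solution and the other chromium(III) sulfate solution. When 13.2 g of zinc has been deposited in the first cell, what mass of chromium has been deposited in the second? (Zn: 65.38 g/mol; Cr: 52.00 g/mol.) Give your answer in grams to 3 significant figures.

n(Zn) = 13.2 / 65.38 = 0.2019 mol
Zn²⁺ + 2e⁻ → Zn, so n(e⁻) = 2 × 0.2019 = 0.4038 mol
The cells are in series, so the same charge (and hence the same n(e⁻) = 0.4038 mol) passes through both.
Cr³⁺ + 3e⁻ → Cr, so n(Cr) = 0.4038 / 3 = 0.1346 mol
m(Cr) = 0.1346 × 52.00 = 7.00 g

7.00 g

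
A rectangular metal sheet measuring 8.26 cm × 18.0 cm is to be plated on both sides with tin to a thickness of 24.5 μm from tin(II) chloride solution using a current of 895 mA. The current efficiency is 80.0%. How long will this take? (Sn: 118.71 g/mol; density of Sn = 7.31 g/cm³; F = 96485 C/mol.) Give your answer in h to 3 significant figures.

Plated area = 2 × 8.26 × 18.0 = 297.4 cm²
Volume = 297.4 × 24.5×10⁻⁴ cm = 0.7286 cm³
m(Sn) = 0.7286 × 7.31 = 5.326 g
n(Sn) = 5.326 / 118.71 = 0.04487 mol; n(e⁻) = 2 × 0.04487 = 0.08974 mol
Q = 0.08974 × 96485 / 0.800 = 10820 C
t = 10820 / 0.895 = 12090 s = 3.36 h

3.36 h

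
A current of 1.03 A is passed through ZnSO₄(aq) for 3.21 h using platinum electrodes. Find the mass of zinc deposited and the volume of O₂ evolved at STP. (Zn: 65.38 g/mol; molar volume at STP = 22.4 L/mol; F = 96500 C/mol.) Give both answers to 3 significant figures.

4.03 g Zn; 0.691 L O₂

Q = 1.03 × 11556 = 11900 C; n(e⁻) = 11900 / 96500 = 0.1233 mol
Cathode: Zn²⁺ + 2e⁻ → Zn → n(Zn) = 0.1233/2 = 0.06165 mol → 4.03 g
Anode: 2H₂O → O₂ + 4H⁺ + 4e⁻ → n(O₂) = 0.1233/4 = 0.03083 mol → 0.691 L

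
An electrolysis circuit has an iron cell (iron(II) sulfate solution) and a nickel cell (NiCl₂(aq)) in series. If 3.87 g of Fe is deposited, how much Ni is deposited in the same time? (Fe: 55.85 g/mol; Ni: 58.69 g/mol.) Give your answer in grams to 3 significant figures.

n(Fe) = 3.87 / 55.85 = 0.06929 mol
Fe²⁺ + 2e⁻ → Fe, so n(e⁻) = 2 × 0.06929 = 0.1386 mol
The cells are in series, so the same charge (and hence the same n(e⁻) = 0.1386 mol) passes through both.
Ni²⁺ + 2e⁻ → Ni, so n(Ni) = 0.1386 / 2 = 0.06930 mol
m(Ni) = 0.06930 × 58.69 = 4.07 g

4.07 g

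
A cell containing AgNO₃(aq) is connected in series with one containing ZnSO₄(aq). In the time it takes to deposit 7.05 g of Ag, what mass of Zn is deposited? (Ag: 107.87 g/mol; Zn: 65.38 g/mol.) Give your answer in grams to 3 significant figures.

n(Ag) = 7.05 / 107.87 = 0.06536 mol
Ag⁺ + e⁻ → Ag, so n(e⁻) = 0.06536 mol
In series, the same 0.06536 mol of electrons flows through the second cell.
Zn²⁺ + 2e⁻ → Zn, so n(Zn) = 0.06536 / 2 = 0.03268 mol
m(Zn) = 0.03268 × 65.38 = 2.14 g

2.14 g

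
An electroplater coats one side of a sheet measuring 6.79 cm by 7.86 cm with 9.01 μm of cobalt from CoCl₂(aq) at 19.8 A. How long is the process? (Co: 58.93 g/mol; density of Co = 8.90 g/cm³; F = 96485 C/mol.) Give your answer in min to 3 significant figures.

1.18 min

Plated area = 6.79 × 7.86 = 53.37 cm²
Volume = 53.37 × 9.01×10⁻⁴ cm = 0.04809 cm³
m(Co) = 0.04809 × 8.90 = 0.4280 g
n(Co) = 0.4280 / 58.93 = 0.007263 mol; n(e⁻) = 2 × 0.007263 = 0.01453 mol
Q = 0.01453 × 96485 = 1402 C
t = 1402 / 19.8 = 70.81 s = 1.18 min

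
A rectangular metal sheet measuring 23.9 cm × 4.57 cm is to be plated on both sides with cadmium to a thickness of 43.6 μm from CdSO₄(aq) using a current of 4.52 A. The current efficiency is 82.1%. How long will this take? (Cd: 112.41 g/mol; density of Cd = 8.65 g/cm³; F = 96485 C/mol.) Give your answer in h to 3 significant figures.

Plated area = 2 × 23.9 × 4.57 = 218.4 cm²
Volume = 218.4 × 43.6×10⁻⁴ cm = 0.9522 cm³
m(Cd) = 0.9522 × 8.65 = 8.237 g
n(Cd) = 8.237 / 112.41 = 0.07328 mol; n(e⁻) = 2 × 0.07328 = 0.1466 mol
Q = 0.1466 × 96485 / 0.821 = 17230 C
t = 17230 / 4.52 = 3812 s = 1.06 h

1.06 h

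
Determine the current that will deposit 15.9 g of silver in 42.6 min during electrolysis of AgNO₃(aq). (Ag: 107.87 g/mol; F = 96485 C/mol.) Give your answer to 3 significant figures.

5.56 A

n(Ag) = 15.9 / 107.87 = 0.1474 mol
Ag⁺ + e⁻ → Ag, so n(e⁻) = 0.1474 mol
Q = 0.1474 × 96485 = 14220 C
I = Q / t = 14220 / 2556 s = 5.56 A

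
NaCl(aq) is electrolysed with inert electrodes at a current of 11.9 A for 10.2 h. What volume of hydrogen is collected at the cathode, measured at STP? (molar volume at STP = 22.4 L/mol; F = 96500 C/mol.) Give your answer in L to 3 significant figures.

50.7 L

Q = It = 11.9 × 36720 = 4.370×10^5 C
n(e⁻) = 4.370×10^5 / 96500 = 4.528 mol
2H⁺ + 2e⁻ → H₂, so n(H₂) = 4.528 / 2 = 2.264 mol
V = 2.264 × 22.4 = 50.71 L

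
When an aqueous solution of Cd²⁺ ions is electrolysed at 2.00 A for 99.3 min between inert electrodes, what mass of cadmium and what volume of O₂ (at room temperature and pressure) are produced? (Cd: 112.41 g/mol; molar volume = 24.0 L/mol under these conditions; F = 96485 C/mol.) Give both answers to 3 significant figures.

Q = 2.00 × 5958 = 11920 C; n(e⁻) = 11920 / 96485 = 0.1235 mol
Cathode: Cd²⁺ + 2e⁻ → Cd → n(Cd) = 0.1235/2 = 0.06175 mol → 6.94 g
Anode: 2H₂O → O₂ + 4H⁺ + 4e⁻ → n(O₂) = 0.1235/4 = 0.03088 mol → 0.741 L

6.94 g Cd; 0.741 L O₂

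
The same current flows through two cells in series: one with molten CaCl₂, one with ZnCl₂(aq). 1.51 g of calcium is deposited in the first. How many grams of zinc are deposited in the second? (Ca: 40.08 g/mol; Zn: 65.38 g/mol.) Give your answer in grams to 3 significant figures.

n(Ca) = 1.51 / 40.08 = 0.03767 mol
Ca²⁺ + 2e⁻ → Ca, so n(e⁻) = 2 × 0.03767 = 0.07534 mol
Since the cells are in series, n(e⁻) in the Zn cell is also 0.07534 mol.
Zn²⁺ + 2e⁻ → Zn, so n(Zn) = 0.07534 / 2 = 0.03767 mol
m(Zn) = 0.03767 × 65.38 = 2.46 g

2.46 g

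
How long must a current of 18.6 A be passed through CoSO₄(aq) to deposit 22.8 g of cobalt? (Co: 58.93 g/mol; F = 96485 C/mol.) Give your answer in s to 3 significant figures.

4010 s

n(Co) = 22.8 / 58.93 = 0.3869 mol
Co²⁺ + 2e⁻ → Co, so n(e⁻) = 2 × 0.3869 = 0.7738 mol
Q = 0.7738 × 96485 = 74660 C
t = Q / I = 74660 / 18.6 = 4014 s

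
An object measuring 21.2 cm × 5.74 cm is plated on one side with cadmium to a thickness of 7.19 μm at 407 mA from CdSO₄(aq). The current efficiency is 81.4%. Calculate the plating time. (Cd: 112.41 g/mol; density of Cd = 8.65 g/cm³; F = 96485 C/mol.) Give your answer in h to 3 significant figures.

Plated area = 21.2 × 5.74 = 121.7 cm²
Volume = 121.7 × 7.19×10⁻⁴ cm = 0.08750 cm³
m(Cd) = 0.08750 × 8.65 = 0.7569 g
n(Cd) = 0.7569 / 112.41 = 0.006733 mol; n(e⁻) = 2 × 0.006733 = 0.01347 mol
Q = 0.01347 × 96485 / 0.814 = 1597 C
t = 1597 / 0.407 = 3924 s = 1.09 h

1.09 h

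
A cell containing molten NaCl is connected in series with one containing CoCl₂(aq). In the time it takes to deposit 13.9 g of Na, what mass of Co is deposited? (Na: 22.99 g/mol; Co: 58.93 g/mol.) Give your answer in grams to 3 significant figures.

17.8 g

n(Na) = 13.9 / 22.99 = 0.6046 mol
Na⁺ + e⁻ → Na, so n(e⁻) = 0.6046 mol
Same current for the same time ⇒ same n(e⁻) = 0.6046 mol in both cells.
Co²⁺ + 2e⁻ → Co, so n(Co) = 0.6046 / 2 = 0.3023 mol
m(Co) = 0.3023 × 58.93 = 17.8 g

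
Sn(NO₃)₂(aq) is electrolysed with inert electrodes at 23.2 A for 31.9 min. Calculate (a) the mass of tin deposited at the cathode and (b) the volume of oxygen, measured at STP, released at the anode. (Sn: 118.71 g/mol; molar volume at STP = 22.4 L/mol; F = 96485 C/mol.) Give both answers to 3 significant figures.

27.3 g Sn; 2.58 L O₂

Q = 23.2 × 1914 = 44400 C; n(e⁻) = 44400 / 96485 = 0.4602 mol
Cathode: Sn²⁺ + 2e⁻ → Sn → n(Sn) = 0.4602/2 = 0.2301 mol → 27.3 g
Anode: 2H₂O → O₂ + 4H⁺ + 4e⁻ → n(O₂) = 0.4602/4 = 0.1151 mol → 2.58 L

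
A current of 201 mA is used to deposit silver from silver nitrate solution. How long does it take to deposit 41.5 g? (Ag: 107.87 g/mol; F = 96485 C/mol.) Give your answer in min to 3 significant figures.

3080 min

n(Ag) = 41.5 / 107.87 = 0.3847 mol
Ag⁺ + e⁻ → Ag, so n(e⁻) = 0.3847 mol
Q = 0.3847 × 96485 = 37120 C
t = Q / I = 37120 / 0.201 = 1.847×10^5 s = 3080 min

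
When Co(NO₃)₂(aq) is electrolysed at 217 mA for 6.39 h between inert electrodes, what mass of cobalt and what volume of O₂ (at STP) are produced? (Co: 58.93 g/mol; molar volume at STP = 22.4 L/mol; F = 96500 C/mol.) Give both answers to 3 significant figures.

1.52 g Co; 0.290 L O₂

Q = 0.217 × 23004 = 4992 C; n(e⁻) = 4992 / 96500 = 0.05173 mol
Cathode: Co²⁺ + 2e⁻ → Co → n(Co) = 0.05173/2 = 0.02587 mol → 1.52 g
Anode: 2H₂O → O₂ + 4H⁺ + 4e⁻ → n(O₂) = 0.05173/4 = 0.01293 mol → 0.290 L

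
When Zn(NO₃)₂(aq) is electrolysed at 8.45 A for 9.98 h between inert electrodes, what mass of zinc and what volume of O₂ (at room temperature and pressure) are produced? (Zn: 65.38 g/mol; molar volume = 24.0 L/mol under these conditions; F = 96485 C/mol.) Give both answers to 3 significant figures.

103 g Zn; 18.9 L O₂

Q = 8.45 × 35928 = 3.036×10^5 C; n(e⁻) = 3.036×10^5 / 96485 = 3.147 mol
Cathode: Zn²⁺ + 2e⁻ → Zn → n(Zn) = 3.147/2 = 1.574 mol → 103 g
Anode: 2H₂O → O₂ + 4H⁺ + 4e⁻ → n(O₂) = 3.147/4 = 0.7868 mol → 18.9 L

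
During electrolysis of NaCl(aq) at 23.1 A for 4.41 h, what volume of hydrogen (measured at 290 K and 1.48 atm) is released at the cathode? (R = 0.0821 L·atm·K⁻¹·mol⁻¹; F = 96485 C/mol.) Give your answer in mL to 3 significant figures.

30600 mL

Charge passed = 23.1 × 15876 = 3.667×10^5 C
n(e⁻) = 3.667×10^5 / 96485 = 3.801 mol
2H⁺ + 2e⁻ → H₂, so n(H₂) = 3.801 / 2 = 1.901 mol
V = nRT/P = 1.901 × 0.0821 × 290 / 1.48 = 30.58 L
= 30600 mL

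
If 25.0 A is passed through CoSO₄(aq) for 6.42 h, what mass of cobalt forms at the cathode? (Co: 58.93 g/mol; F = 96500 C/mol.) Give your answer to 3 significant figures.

176 g

Q = 25.0 A × 23112 s = 5.778×10^5 C
n(e⁻) = 5.778×10^5 / 96500 = 5.988 mol
Co²⁺ + 2e⁻ → Co, so n(Co) = 5.988 / 2 = 2.994 mol
m = 2.994 × 58.93 = 176 g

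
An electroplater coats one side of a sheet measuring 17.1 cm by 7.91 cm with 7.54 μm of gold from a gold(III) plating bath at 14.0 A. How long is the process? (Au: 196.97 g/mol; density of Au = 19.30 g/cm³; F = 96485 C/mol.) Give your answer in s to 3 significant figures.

Plated area = 17.1 × 7.91 = 135.3 cm²
Volume = 135.3 × 7.54×10⁻⁴ cm = 0.1020 cm³
m(Au) = 0.1020 × 19.30 = 1.969 g
n(Au) = 1.969 / 196.97 = 0.009996 mol; n(e⁻) = 3 × 0.009996 = 0.02999 mol
Q = 0.02999 × 96485 = 2894 C
t = 2894 / 14.0 = 206.7 s

207 s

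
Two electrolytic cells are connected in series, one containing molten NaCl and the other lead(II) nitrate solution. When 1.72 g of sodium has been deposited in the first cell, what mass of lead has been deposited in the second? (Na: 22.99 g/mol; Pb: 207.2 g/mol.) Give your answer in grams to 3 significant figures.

n(Na) = 1.72 / 22.99 = 0.07482 mol
Na⁺ + e⁻ → Na, so n(e⁻) = 0.07482 mol
In series, the same 0.07482 mol of electrons flows through the second cell.
Pb²⁺ + 2e⁻ → Pb, so n(Pb) = 0.07482 / 2 = 0.03741 mol
m(Pb) = 0.03741 × 207.2 = 7.75 g

7.75 g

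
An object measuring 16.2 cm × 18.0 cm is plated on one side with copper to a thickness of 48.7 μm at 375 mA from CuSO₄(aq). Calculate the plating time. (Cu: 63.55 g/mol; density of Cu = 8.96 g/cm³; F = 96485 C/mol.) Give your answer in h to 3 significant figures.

28.6 h

Plated area = 16.2 × 18.0 = 291.6 cm²
Volume = 291.6 × 48.7×10⁻⁴ cm = 1.420 cm³
m(Cu) = 1.420 × 8.96 = 12.72 g
n(Cu) = 12.72 / 63.55 = 0.2002 mol; n(e⁻) = 2 × 0.2002 = 0.4004 mol
Q = 0.4004 × 96485 = 38630 C
t = 38630 / 0.375 = 1.030×10^5 s = 28.6 h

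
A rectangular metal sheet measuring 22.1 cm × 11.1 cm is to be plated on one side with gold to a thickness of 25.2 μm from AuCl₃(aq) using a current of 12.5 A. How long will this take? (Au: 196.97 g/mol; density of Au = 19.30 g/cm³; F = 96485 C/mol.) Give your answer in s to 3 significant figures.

1400 s

Plated area = 22.1 × 11.1 = 245.3 cm²
Volume = 245.3 × 25.2×10⁻⁴ cm = 0.6182 cm³
m(Au) = 0.6182 × 19.30 = 11.93 g
n(Au) = 11.93 / 196.97 = 0.06057 mol; n(e⁻) = 3 × 0.06057 = 0.1817 mol
Q = 0.1817 × 96485 = 17530 C
t = 17530 / 12.5 = 1402 s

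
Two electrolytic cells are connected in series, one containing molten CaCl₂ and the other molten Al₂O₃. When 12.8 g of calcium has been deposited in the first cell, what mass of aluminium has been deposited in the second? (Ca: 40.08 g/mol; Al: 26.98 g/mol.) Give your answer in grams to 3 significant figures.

5.74 g

n(Ca) = 12.8 / 40.08 = 0.3194 mol
Ca²⁺ + 2e⁻ → Ca, so n(e⁻) = 2 × 0.3194 = 0.6388 mol
Same current for the same time ⇒ same n(e⁻) = 0.6388 mol in both cells.
Al³⁺ + 3e⁻ → Al, so n(Al) = 0.6388 / 3 = 0.2129 mol
m(Al) = 0.2129 × 26.98 = 5.74 g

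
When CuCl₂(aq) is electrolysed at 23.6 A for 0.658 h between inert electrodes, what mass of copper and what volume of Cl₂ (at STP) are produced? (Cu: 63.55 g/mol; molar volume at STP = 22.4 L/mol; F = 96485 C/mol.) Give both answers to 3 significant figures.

18.4 g Cu; 6.49 L Cl₂

Q = 23.6 × 2368.8 = 55900 C; n(e⁻) = 55900 / 96485 = 0.5794 mol
Cathode: Cu²⁺ + 2e⁻ → Cu → n(Cu) = 0.5794/2 = 0.2897 mol → 18.4 g
Anode: 2Cl⁻ → Cl₂ + 2e⁻ → n(Cl₂) = 0.5794/2 = 0.2897 mol → 6.49 L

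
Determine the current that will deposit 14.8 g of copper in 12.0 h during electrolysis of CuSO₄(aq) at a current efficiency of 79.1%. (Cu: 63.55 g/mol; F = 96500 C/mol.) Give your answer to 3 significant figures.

n(Cu) = 14.8 / 63.55 = 0.2329 mol
Cu²⁺ + 2e⁻ → Cu, so n(e⁻) = 2 × 0.2329 = 0.4658 mol
Q = 0.4658 × 96500 / 0.791 = 56830 C
I = Q / t = 56830 / 43200 s = 1.32 A

1.32 A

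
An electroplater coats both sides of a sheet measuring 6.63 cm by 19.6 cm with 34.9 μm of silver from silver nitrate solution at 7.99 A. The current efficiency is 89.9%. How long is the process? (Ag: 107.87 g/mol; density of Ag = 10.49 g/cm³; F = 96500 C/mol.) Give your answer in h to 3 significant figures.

0.329 h

Plated area = 2 × 6.63 × 19.6 = 259.9 cm²
Volume = 259.9 × 34.9×10⁻⁴ cm = 0.9071 cm³
m(Ag) = 0.9071 × 10.49 = 9.515 g
n(Ag) = 9.515 / 107.87 = 0.08821 mol; n(e⁻) = 0.08821 mol
Q = 0.08821 × 96500 / 0.899 = 9469 C
t = 9469 / 7.99 = 1185 s = 0.329 h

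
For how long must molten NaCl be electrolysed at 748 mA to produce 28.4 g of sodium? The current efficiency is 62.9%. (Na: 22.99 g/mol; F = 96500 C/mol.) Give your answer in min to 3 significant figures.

n(Na) = 28.4 / 22.99 = 1.235 mol
Na⁺ + e⁻ → Na, so n(e⁻) = 1.235 mol
Q = 1.235 × 96500 / 0.629 = 1.895×10^5 C
t = Q / I = 1.895×10^5 / 0.748 = 2.533×10^5 s = 4220 min

4220 min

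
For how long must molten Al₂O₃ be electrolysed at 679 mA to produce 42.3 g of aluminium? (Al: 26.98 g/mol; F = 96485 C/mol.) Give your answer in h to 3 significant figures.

n(Al) = 42.3 / 26.98 = 1.568 mol
Al³⁺ + 3e⁻ → Al, so n(e⁻) = 3 × 1.568 = 4.704 mol
Q = 4.704 × 96485 = 4.539×10^5 C
t = Q / I = 4.539×10^5 / 0.679 = 6.685×10^5 s = 186 h

186 h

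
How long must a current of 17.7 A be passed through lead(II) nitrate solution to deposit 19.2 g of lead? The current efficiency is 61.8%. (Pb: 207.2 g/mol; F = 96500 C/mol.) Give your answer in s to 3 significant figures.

1630 s

n(Pb) = 19.2 / 207.2 = 0.09266 mol
Pb²⁺ + 2e⁻ → Pb, so n(e⁻) = 2 × 0.09266 = 0.1853 mol
Q = 0.1853 × 96500 / 0.618 = 28930 C
t = Q / I = 28930 / 17.7 = 1634 s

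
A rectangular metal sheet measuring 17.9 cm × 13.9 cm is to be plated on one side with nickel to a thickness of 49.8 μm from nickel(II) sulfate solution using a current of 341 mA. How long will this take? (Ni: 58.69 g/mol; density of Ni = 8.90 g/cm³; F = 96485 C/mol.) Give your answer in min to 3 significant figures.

1770 min

Plated area = 17.9 × 13.9 = 248.8 cm²
Volume = 248.8 × 49.8×10⁻⁴ cm = 1.239 cm³
m(Ni) = 1.239 × 8.90 = 11.03 g
n(Ni) = 11.03 / 58.69 = 0.1879 mol; n(e⁻) = 2 × 0.1879 = 0.3758 mol
Q = 0.3758 × 96485 = 36260 C
t = 36260 / 0.341 = 1.063×10^5 s = 1770 min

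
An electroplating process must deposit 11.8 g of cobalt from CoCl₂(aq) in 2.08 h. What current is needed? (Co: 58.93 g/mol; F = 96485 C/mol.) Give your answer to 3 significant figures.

n(Co) = 11.8 / 58.93 = 0.2002 mol
Co²⁺ + 2e⁻ → Co, so n(e⁻) = 2 × 0.2002 = 0.4004 mol
Q = 0.4004 × 96485 = 38630 C
I = Q / t = 38630 / 7488 s = 5.16 A

5.16 A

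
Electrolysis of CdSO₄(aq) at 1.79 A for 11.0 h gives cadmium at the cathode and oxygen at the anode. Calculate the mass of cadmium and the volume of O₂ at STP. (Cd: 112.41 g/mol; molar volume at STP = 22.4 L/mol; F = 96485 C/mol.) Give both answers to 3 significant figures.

41.3 g Cd; 4.11 L O₂

Q = 1.79 × 39600 = 70880 C; n(e⁻) = 70880 / 96485 = 0.7346 mol
Cathode: Cd²⁺ + 2e⁻ → Cd → n(Cd) = 0.7346/2 = 0.3673 mol → 41.3 g
Anode: 2H₂O → O₂ + 4H⁺ + 4e⁻ → n(O₂) = 0.7346/4 = 0.1837 mol → 4.11 L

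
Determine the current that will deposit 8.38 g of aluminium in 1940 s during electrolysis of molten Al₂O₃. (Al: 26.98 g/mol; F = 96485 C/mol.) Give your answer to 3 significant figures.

46.3 A

n(Al) = 8.38 / 26.98 = 0.3106 mol
Al³⁺ + 3e⁻ → Al, so n(e⁻) = 3 × 0.3106 = 0.9318 mol
Q = 0.9318 × 96485 = 89900 C
I = Q / t = 89900 / 1940 s = 46.3 A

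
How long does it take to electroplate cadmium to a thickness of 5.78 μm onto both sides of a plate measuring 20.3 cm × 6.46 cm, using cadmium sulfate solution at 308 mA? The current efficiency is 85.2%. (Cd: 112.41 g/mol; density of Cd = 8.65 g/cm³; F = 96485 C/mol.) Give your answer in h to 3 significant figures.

Plated area = 2 × 20.3 × 6.46 = 262.3 cm²
Volume = 262.3 × 5.78×10⁻⁴ cm = 0.1516 cm³
m(Cd) = 0.1516 × 8.65 = 1.311 g
n(Cd) = 1.311 / 112.41 = 0.01166 mol; n(e⁻) = 2 × 0.01166 = 0.02332 mol
Q = 0.02332 × 96485 / 0.852 = 2641 C
t = 2641 / 0.308 = 8575 s = 2.38 h

2.38 h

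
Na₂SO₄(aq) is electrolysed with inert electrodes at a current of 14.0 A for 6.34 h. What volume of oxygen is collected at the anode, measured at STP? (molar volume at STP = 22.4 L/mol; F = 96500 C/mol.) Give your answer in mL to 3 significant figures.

Q = It = 14.0 × 22824 = 3.195×10^5 C
n(e⁻) = 3.195×10^5 / 96500 = 3.311 mol
2H₂O → O₂ + 4H⁺ + 4e⁻, so n(O₂) = 3.311 / 4 = 0.8278 mol
V = 0.8278 × 22.4 = 18.54 L
= 18500 mL

18500 mL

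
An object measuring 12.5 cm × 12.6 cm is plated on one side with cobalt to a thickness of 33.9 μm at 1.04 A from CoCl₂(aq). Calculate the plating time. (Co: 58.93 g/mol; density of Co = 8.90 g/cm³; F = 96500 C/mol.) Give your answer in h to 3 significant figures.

4.16 h

Plated area = 12.5 × 12.6 = 157.5 cm²
Volume = 157.5 × 33.9×10⁻⁴ cm = 0.5339 cm³
m(Co) = 0.5339 × 8.90 = 4.752 g
n(Co) = 4.752 / 58.93 = 0.08064 mol; n(e⁻) = 2 × 0.08064 = 0.1613 mol
Q = 0.1613 × 96500 = 15570 C
t = 15570 / 1.04 = 14970 s = 4.16 h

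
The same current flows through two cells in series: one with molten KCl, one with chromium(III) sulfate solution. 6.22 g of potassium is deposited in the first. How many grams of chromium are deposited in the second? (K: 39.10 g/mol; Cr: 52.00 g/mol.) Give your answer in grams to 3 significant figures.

n(K) = 6.22 / 39.10 = 0.1591 mol
K⁺ + e⁻ → K, so n(e⁻) = 0.1591 mol
In series, the same 0.1591 mol of electrons flows through the second cell.
Cr³⁺ + 3e⁻ → Cr, so n(Cr) = 0.1591 / 3 = 0.05303 mol
m(Cr) = 0.05303 × 52.00 = 2.76 g

2.76 g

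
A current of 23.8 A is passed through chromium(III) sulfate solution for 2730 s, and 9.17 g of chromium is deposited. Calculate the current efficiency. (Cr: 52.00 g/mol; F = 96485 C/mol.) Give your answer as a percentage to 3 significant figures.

Q = 23.8 × 2730 = 64970 C
n(e⁻) = 64970 / 96485 = 0.6734 mol
Cr³⁺ + 3e⁻ → Cr, so theoretical n(Cr) = 0.2245 mol → 11.67 g
Efficiency = 9.17 / 11.67 = 0.7858 = 78.6%

78.6%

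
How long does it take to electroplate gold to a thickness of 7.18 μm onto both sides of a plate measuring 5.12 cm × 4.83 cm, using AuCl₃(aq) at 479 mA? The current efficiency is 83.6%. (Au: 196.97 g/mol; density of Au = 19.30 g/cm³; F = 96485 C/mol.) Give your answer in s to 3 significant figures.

2520 s

Plated area = 2 × 5.12 × 4.83 = 49.46 cm²
Volume = 49.46 × 7.18×10⁻⁴ cm = 0.03551 cm³
m(Au) = 0.03551 × 19.30 = 0.6853 g
n(Au) = 0.6853 / 196.97 = 0.003479 mol; n(e⁻) = 3 × 0.003479 = 0.01044 mol
Q = 0.01044 × 96485 / 0.836 = 1205 C
t = 1205 / 0.479 = 2516 s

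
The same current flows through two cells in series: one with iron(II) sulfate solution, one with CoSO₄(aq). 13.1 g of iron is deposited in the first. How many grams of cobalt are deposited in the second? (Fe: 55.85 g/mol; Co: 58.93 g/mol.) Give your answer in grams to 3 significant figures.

n(Fe) = 13.1 / 55.85 = 0.2346 mol
Fe²⁺ + 2e⁻ → Fe, so n(e⁻) = 2 × 0.2346 = 0.4692 mol
In series, the same 0.4692 mol of electrons flows through the second cell.
Co²⁺ + 2e⁻ → Co, so n(Co) = 0.4692 / 2 = 0.2346 mol
m(Co) = 0.2346 × 58.93 = 13.8 g

13.8 g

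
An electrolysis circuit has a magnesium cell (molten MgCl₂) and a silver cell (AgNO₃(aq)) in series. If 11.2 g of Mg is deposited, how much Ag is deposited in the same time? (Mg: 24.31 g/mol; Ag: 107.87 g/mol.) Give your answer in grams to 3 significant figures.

99.4 g

n(Mg) = 11.2 / 24.31 = 0.4607 mol
Mg²⁺ + 2e⁻ → Mg, so n(e⁻) = 2 × 0.4607 = 0.9214 mol
Same current for the same time ⇒ same n(e⁻) = 0.9214 mol in both cells.
Ag⁺ + e⁻ → Ag, so n(Ag) = 0.9214 mol
m(Ag) = 0.9214 × 107.87 = 99.4 g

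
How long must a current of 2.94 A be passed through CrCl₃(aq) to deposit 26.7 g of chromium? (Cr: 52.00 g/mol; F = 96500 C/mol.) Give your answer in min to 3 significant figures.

843 min

n(Cr) = 26.7 / 52.00 = 0.5135 mol
Cr³⁺ + 3e⁻ → Cr, so n(e⁻) = 3 × 0.5135 = 1.541 mol
Q = 1.541 × 96500 = 1.487×10^5 C
t = Q / I = 1.487×10^5 / 2.94 = 50580 s = 843 min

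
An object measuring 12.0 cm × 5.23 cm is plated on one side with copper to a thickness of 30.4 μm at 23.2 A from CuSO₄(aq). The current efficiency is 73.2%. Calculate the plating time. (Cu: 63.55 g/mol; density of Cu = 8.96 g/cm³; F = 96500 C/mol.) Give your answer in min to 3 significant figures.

5.10 min

Plated area = 12.0 × 5.23 = 62.76 cm²
Volume = 62.76 × 30.4×10⁻⁴ cm = 0.1908 cm³
m(Cu) = 0.1908 × 8.96 = 1.710 g
n(Cu) = 1.710 / 63.55 = 0.02691 mol; n(e⁻) = 2 × 0.02691 = 0.05382 mol
Q = 0.05382 × 96500 / 0.732 = 7095 C
t = 7095 / 23.2 = 305.8 s = 5.10 min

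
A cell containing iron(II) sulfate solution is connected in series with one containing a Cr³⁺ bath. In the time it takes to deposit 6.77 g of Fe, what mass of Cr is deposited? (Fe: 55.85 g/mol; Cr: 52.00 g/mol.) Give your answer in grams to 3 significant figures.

n(Fe) = 6.77 / 55.85 = 0.1212 mol
Fe²⁺ + 2e⁻ → Fe, so n(e⁻) = 2 × 0.1212 = 0.2424 mol
In series, the same 0.2424 mol of electrons flows through the second cell.
Cr³⁺ + 3e⁻ → Cr, so n(Cr) = 0.2424 / 3 = 0.08080 mol
m(Cr) = 0.08080 × 52.00 = 4.20 g

4.20 g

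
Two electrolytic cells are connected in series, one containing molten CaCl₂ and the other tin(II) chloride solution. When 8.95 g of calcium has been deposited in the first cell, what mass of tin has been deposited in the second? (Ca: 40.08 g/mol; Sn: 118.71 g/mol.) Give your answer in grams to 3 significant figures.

n(Ca) = 8.95 / 40.08 = 0.2233 mol
Ca²⁺ + 2e⁻ → Ca, so n(e⁻) = 2 × 0.2233 = 0.4466 mol
Same current for the same time ⇒ same n(e⁻) = 0.4466 mol in both cells.
Sn²⁺ + 2e⁻ → Sn, so n(Sn) = 0.4466 / 2 = 0.2233 mol
m(Sn) = 0.2233 × 118.71 = 26.5 g

26.5 g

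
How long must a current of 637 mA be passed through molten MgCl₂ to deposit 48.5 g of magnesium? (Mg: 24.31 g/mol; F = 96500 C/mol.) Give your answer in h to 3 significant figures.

168 h

n(Mg) = 48.5 / 24.31 = 1.995 mol
Mg²⁺ + 2e⁻ → Mg, so n(e⁻) = 2 × 1.995 = 3.990 mol
Q = 3.990 × 96500 = 3.850×10^5 C
t = Q / I = 3.850×10^5 / 0.637 = 6.044×10^5 s = 168 h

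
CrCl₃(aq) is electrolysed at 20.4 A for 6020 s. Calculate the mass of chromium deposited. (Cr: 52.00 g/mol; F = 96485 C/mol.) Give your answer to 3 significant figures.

22.1 g

Q = 20.4 A × 6020 s = 1.228×10^5 C
Moles of electrons = 1.228×10^5 / 96485 = 1.273 mol
Cr³⁺ + 3e⁻ → Cr, so n(Cr) = 1.273 / 3 = 0.4243 mol
m = 0.4243 × 52.00 = 22.1 g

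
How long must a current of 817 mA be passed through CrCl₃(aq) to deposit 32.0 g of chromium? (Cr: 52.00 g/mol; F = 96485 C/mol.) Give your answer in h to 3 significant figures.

60.6 h

n(Cr) = 32.0 / 52.00 = 0.6154 mol
Cr³⁺ + 3e⁻ → Cr, so n(e⁻) = 3 × 0.6154 = 1.846 mol
Q = 1.846 × 96485 = 1.781×10^5 C
t = Q / I = 1.781×10^5 / 0.817 = 2.180×10^5 s = 60.6 h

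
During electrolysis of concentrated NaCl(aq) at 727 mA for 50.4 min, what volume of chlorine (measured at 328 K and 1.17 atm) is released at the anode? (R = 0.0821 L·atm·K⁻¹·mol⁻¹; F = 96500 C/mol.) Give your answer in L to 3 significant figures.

Q = 0.727 A × 3024 s = 2198 C
n(e⁻) = 2198 / 96500 = 0.02278 mol
2Cl⁻ → Cl₂ + 2e⁻, so n(Cl₂) = 0.02278 / 2 = 0.01139 mol
V = nRT/P = 0.01139 × 0.0821 × 328 / 1.17 = 0.2622 L

0.262 L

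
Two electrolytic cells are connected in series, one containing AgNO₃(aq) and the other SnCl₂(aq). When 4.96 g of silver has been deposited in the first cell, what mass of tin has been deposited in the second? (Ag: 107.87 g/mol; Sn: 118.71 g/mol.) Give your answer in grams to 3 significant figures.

2.73 g

n(Ag) = 4.96 / 107.87 = 0.04598 mol
Ag⁺ + e⁻ → Ag, so n(e⁻) = 0.04598 mol
In series, the same 0.04598 mol of electrons flows through the second cell.
Sn²⁺ + 2e⁻ → Sn, so n(Sn) = 0.04598 / 2 = 0.02299 mol
m(Sn) = 0.02299 × 118.71 = 2.73 g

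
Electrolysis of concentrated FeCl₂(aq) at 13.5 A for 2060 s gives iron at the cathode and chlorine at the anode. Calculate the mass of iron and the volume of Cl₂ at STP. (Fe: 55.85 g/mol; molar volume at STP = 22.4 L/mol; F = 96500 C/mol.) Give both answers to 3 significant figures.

8.05 g Fe; 3.23 L Cl₂

Q = 13.5 × 2060 = 27810 C; n(e⁻) = 27810 / 96500 = 0.2882 mol
Cathode: Fe²⁺ + 2e⁻ → Fe → n(Fe) = 0.2882/2 = 0.1441 mol → 8.05 g
Anode: 2Cl⁻ → Cl₂ + 2e⁻ → n(Cl₂) = 0.2882/2 = 0.1441 mol → 3.23 L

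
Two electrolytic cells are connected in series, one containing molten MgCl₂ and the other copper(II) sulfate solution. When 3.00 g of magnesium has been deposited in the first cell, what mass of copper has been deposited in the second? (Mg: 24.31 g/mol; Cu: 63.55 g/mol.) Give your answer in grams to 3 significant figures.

n(Mg) = 3.00 / 24.31 = 0.1234 mol
Mg²⁺ + 2e⁻ → Mg, so n(e⁻) = 2 × 0.1234 = 0.2468 mol
Since the cells are in series, n(e⁻) in the Cu cell is also 0.2468 mol.
Cu²⁺ + 2e⁻ → Cu, so n(Cu) = 0.2468 / 2 = 0.1234 mol
m(Cu) = 0.1234 × 63.55 = 7.84 g

7.84 g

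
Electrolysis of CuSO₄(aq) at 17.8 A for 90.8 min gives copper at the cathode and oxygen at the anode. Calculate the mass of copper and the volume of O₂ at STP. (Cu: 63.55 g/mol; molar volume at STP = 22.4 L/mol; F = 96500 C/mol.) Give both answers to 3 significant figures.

Q = 17.8 × 5448 = 96970 C; n(e⁻) = 96970 / 96500 = 1.005 mol
Cathode: Cu²⁺ + 2e⁻ → Cu → n(Cu) = 1.005/2 = 0.5025 mol → 31.9 g
Anode: 2H₂O → O₂ + 4H⁺ + 4e⁻ → n(O₂) = 1.005/4 = 0.2513 mol → 5.63 L

31.9 g Cu; 5.63 L O₂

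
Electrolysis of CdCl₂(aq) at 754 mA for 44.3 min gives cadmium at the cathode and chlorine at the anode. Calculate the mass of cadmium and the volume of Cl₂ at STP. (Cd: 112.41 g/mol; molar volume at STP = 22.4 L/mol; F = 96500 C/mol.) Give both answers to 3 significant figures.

1.17 g Cd; 0.233 L Cl₂

Q = 0.754 × 2658 = 2004 C; n(e⁻) = 2004 / 96500 = 0.02077 mol
Cathode: Cd²⁺ + 2e⁻ → Cd → n(Cd) = 0.02077/2 = 0.01039 mol → 1.17 g
Anode: 2Cl⁻ → Cl₂ + 2e⁻ → n(Cl₂) = 0.02077/2 = 0.01039 mol → 0.233 L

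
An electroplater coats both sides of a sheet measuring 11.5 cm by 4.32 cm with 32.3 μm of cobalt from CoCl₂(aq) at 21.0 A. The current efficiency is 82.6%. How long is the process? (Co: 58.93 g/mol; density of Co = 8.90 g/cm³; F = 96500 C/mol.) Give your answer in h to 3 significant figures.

Plated area = 2 × 11.5 × 4.32 = 99.36 cm²
Volume = 99.36 × 32.3×10⁻⁴ cm = 0.3209 cm³
m(Co) = 0.3209 × 8.90 = 2.856 g
n(Co) = 2.856 / 58.93 = 0.04846 mol; n(e⁻) = 2 × 0.04846 = 0.09692 mol
Q = 0.09692 × 96500 / 0.826 = 11320 C
t = 11320 / 21.0 = 539.0 s = 0.150 h

0.150 h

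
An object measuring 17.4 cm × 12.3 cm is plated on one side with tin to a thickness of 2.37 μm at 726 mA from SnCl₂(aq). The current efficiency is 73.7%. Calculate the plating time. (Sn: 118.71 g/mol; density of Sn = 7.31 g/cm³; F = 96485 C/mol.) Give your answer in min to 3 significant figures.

Plated area = 17.4 × 12.3 = 214.0 cm²
Volume = 214.0 × 2.37×10⁻⁴ cm = 0.05072 cm³
m(Sn) = 0.05072 × 7.31 = 0.3708 g
n(Sn) = 0.3708 / 118.71 = 0.003124 mol; n(e⁻) = 2 × 0.003124 = 0.006248 mol
Q = 0.006248 × 96485 / 0.737 = 818.0 C
t = 818.0 / 0.726 = 1127 s = 18.8 min

18.8 min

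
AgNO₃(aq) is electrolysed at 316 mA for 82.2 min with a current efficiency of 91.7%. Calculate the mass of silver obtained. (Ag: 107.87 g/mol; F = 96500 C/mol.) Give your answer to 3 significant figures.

Q = 0.316 × 4932 = 1559 C
n(e⁻) = 1559 / 96500 = 0.01616 mol
Ag⁺ + e⁻ → Ag, so theoretical m(Ag) = 0.01616 × 107.87 = 1.743 g
Actual mass = 91.7% × 1.743 = 1.60 g

1.60 g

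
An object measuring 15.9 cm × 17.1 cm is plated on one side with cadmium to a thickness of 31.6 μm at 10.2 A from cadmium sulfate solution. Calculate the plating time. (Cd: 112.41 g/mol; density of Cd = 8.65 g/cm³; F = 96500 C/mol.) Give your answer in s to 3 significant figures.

Plated area = 15.9 × 17.1 = 271.9 cm²
Volume = 271.9 × 31.6×10⁻⁴ cm = 0.8592 cm³
m(Cd) = 0.8592 × 8.65 = 7.432 g
n(Cd) = 7.432 / 112.41 = 0.06612 mol; n(e⁻) = 2 × 0.06612 = 0.1322 mol
Q = 0.1322 × 96500 = 12760 C
t = 12760 / 10.2 = 1251 s

1250 s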